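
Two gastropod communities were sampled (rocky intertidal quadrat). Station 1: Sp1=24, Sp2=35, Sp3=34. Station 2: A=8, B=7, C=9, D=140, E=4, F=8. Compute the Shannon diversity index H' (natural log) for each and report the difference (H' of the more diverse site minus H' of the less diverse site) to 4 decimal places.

0.2559

Station 1: N=93, proportions 0.258065, 0.376344, 0.365591, giving H' = 1.085215 (working shown to 6 dp, full precision carried).
Station 2: N=176, proportions 0.045455, 0.039773, 0.051136, 0.795455, 0.022727, 0.045455, giving H' = 0.829333.
Difference = |1.085215 − 0.829333| = 0.255882, i.e. 0.2559 to 4 decimal places.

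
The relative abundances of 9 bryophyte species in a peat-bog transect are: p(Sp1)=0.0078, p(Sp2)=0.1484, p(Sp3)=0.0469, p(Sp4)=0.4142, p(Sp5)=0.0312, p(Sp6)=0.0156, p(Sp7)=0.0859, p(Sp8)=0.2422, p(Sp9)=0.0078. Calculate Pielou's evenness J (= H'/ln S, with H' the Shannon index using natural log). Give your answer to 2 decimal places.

0.73

H' = −Σ pᵢ ln pᵢ = −((-0.0379) + (-0.2831) + (-0.1435) + (-0.3651) + (-0.1082) + (-0.0649) + (-0.2108) + (-0.3434) + (-0.0379)) = 1.5948 (working shown to 4 dp, full precision carried).
With S = 9 species, ln S = 2.1972, so J = 1.5948/2.1972 = 0.7258, i.e. 0.73 to 2 decimal places.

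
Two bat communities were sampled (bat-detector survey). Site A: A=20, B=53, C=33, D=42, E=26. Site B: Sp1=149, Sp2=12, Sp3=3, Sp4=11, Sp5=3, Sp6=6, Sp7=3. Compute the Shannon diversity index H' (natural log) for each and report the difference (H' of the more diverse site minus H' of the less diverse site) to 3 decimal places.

Site A: N=174, proportions 0.11494, 0.3046, 0.18966, 0.24138, 0.14943, giving H' = 1.55321 (working shown to 5 dp, full precision carried).
Site B: N=187, proportions 0.79679, 0.06417, 0.01604, 0.05882, 0.01604, 0.03209, 0.01604, giving H' = 0.83313.
Difference = |1.55321 − 0.83313| = 0.72008, i.e. 0.720 to 3 decimal places.

0.720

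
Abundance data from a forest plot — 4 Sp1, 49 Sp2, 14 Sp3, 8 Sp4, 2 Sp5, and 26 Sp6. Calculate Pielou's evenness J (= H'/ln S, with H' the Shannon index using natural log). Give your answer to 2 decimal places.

0.77

Total N = 4+49+14+8+2+26 = 103, so the proportions are 0.0388, 0.4757, 0.1359, 0.0777, 0.0194, 0.2524 (working shown to 4 dp, full precision carried).
H' = −Σ pᵢ ln pᵢ = −((-0.1262) + (-0.3534) + (-0.2713) + (-0.1985) + (-0.0765) + (-0.3475)) = 1.3733.
With S = 6 species, ln S = 1.7918, so J = 1.3733/1.7918 = 0.7665, i.e. 0.77 to 2 decimal places.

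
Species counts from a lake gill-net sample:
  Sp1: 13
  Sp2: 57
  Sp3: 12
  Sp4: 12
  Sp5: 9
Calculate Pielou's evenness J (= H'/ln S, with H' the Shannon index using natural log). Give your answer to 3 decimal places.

0.809

Total N = 13+57+12+12+9 = 103, so the proportions are 0.12621, 0.5534, 0.1165, 0.1165, 0.08738 (working shown to 5 dp, full precision carried).
H' = −Σ pᵢ ln pᵢ = −((-0.26123) + (-0.32743) + (-0.25046) + (-0.25046) + (-0.21299)) = 1.30258.
With S = 5 species, ln S = 1.60944, so J = 1.30258/1.60944 = 0.80934, i.e. 0.809 to 3 decimal places.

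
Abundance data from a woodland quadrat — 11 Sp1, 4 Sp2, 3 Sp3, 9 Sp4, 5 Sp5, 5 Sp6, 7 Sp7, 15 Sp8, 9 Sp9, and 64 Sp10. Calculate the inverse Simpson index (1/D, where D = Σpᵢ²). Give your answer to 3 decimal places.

Total N = 11+4+3+9+5+5+7+15+9+64 = 132, so the proportions are 0.0833333, 0.030303, 0.0227273, 0.0681818, 0.0378788, 0.0378788, 0.0530303, 0.1136364, 0.0681818, 0.4848485 (working shown to 7 dp, full precision carried).
D = 0.0833333² + 0.030303² + 0.0227273² + 0.0681818² + 0.0378788² + 0.0378788² + 0.0530303² + 0.1136364² + 0.0681818² + 0.4848485² = 0.0069444 + 0.0009183 + 0.0005165 + 0.0046488 + 0.0014348 + 0.0014348 + 0.0028122 + 0.0129132 + 0.0046488 + 0.2350781 = 0.2713499.
So 1/D = 3.68528, i.e. 3.685 to 3 decimal places.

3.685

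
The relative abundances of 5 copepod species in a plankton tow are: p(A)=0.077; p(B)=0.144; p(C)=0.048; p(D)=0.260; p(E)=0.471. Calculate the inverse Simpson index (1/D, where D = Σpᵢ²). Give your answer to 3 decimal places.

D = 0.077² + 0.144² + 0.048² + 0.26² + 0.471² = 0.005929 + 0.020736 + 0.002304 + 0.067600 + 0.221841 = 0.318410 (working shown to 6 dp, full precision carried).
So 1/D = 3.14060, i.e. 3.141 to 3 decimal places.

3.141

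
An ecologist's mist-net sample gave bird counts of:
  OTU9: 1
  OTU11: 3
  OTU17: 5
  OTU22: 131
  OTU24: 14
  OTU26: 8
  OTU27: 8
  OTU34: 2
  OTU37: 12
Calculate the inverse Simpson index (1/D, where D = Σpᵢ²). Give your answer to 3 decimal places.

Total N = 1+3+5+131+14+8+8+2+12 = 184, so the proportions are 0.005435, 0.016304, 0.027174, 0.711957, 0.076087, 0.043478, 0.043478, 0.01087, 0.065217 (working shown to 6 dp, full precision carried).
D = 0.005435² + 0.016304² + 0.027174² + 0.711957² + 0.076087² + 0.043478² + 0.043478² + 0.01087² + 0.065217² = 0.000030 + 0.000266 + 0.000738 + 0.506882 + 0.005789 + 0.001890 + 0.001890 + 0.000118 + 0.004253 = 0.521857.
So 1/D = 1.91623, i.e. 1.916 to 3 decimal places.

1.916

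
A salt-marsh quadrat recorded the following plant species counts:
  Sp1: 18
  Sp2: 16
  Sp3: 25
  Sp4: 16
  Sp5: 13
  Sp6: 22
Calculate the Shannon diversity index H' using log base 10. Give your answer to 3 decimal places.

0.768

Total N = 18+16+25+16+13+22 = 110, so the proportions are 0.16364, 0.14545, 0.22727, 0.14545, 0.11818, 0.2 (working shown to 5 dp, full precision carried).
Each pᵢ log₁₀ pᵢ term: 0.16364×(-0.78612)=-0.12864, 0.14545×(-0.83727)=-0.12179, 0.22727×(-0.64345)=-0.14624, 0.14545×(-0.83727)=-0.12179, 0.11818×(-0.92745)=-0.10961, 0.2×(-0.69897)=-0.13979.
Sum = -0.76785, so H' = 0.768.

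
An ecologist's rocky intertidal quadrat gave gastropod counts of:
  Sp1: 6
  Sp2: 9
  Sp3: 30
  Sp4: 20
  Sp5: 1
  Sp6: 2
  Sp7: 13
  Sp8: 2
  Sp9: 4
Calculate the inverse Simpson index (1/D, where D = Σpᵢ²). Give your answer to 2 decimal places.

4.70

Total N = 6+9+30+20+1+2+13+2+4 = 87, so the proportions are 0.068966, 0.103448, 0.344828, 0.229885, 0.011494, 0.022989, 0.149425, 0.022989, 0.045977 (working shown to 6 dp, full precision carried).
D = 0.068966² + 0.103448² + 0.344828² + 0.229885² + 0.011494² + 0.022989² + 0.149425² + 0.022989² + 0.045977² = 0.004756 + 0.010702 + 0.118906 + 0.052847 + 0.000132 + 0.000528 + 0.022328 + 0.000528 + 0.002114 = 0.212842.
So 1/D = 4.6983, i.e. 4.70 to 2 decimal places.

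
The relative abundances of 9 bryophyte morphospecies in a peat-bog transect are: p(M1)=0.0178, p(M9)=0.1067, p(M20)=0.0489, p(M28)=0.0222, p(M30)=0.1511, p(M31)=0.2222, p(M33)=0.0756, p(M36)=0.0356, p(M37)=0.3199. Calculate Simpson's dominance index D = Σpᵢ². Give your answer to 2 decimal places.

0.20

D = 0.0178² + 0.1067² + 0.0489² + 0.0222² + 0.1511² + 0.2222² + 0.0756² + 0.0356² + 0.3199² = 0.0003 + 0.0114 + 0.0024 + 0.0005 + 0.0228 + 0.0494 + 0.0057 + 0.0013 + 0.1023 = 0.1961 (working shown to 4 dp, full precision carried).
To 2 decimal places, D = 0.20.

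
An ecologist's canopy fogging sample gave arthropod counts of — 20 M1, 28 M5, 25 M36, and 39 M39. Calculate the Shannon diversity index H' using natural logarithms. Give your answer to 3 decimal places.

1.356

Total N = 20+28+25+39 = 112, so the proportions are 0.17857, 0.25, 0.22321, 0.34821 (working shown to 5 dp, full precision carried).
Each pᵢ ln pᵢ term: 0.17857×(-1.72277)=-0.30764, 0.25×(-1.38629)=-0.34657, 0.22321×(-1.49962)=-0.33474, 0.34821×(-1.05494)=-0.36734.
Sum = -1.35629, so H' = 1.356.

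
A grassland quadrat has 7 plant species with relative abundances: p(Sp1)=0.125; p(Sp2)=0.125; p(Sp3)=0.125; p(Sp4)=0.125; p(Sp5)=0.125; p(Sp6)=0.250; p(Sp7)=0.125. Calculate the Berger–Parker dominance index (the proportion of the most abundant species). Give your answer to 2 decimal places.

0.25

The largest proportion is 0.25, i.e. d = 0.25 to 2 decimal places.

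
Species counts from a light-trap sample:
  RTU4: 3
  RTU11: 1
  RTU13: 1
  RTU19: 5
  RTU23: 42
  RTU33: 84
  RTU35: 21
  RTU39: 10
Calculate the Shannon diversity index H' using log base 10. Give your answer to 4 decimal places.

0.5909

Total N = 3+1+1+5+42+84+21+10 = 167, so the proportions are 0.017964, 0.005988, 0.005988, 0.02994, 0.251497, 0.502994, 0.125749, 0.05988 (working shown to 6 dp, full precision carried).
Each pᵢ log₁₀ pᵢ term: 0.017964×(-1.745595)=-0.031358, 0.005988×(-2.222716)=-0.013310, 0.005988×(-2.222716)=-0.013310, 0.02994×(-1.523746)=-0.045621, 0.251497×(-0.599467)=-0.150764, 0.502994×(-0.298437)=-0.150112, 0.125749×(-0.900497)=-0.113236, 0.05988×(-1.222716)=-0.073217.
Sum = -0.590928, so H' = 0.5909.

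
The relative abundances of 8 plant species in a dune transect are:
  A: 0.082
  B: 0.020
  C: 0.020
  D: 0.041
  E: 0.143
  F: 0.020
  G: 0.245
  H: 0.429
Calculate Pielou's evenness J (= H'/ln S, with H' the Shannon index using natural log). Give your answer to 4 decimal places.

0.7485

H' = −Σ pᵢ ln pᵢ = −((-0.205085) + (-0.078240) + (-0.078240) + (-0.130962) + (-0.278122) + (-0.078240) + (-0.344592) + (-0.363062)) = 1.556544 (working shown to 6 dp, full precision carried).
With S = 8 species, ln S = 2.079442, so J = 1.556544/2.079442 = 0.748539, i.e. 0.7485 to 4 decimal places.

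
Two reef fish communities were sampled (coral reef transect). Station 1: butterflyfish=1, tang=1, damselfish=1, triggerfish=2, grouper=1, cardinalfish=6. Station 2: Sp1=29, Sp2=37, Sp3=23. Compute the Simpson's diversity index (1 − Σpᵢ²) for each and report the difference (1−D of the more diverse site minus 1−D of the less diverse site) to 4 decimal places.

0.0402

Station 1: N=12, proportions 0.083333, 0.083333, 0.083333, 0.166667, 0.083333, 0.5, giving 1−D = 0.694444 (working shown to 6 dp, full precision carried).
Station 2: N=89, proportions 0.325843, 0.41573, 0.258427, giving 1−D = 0.654210.
Difference = |0.694444 − 0.654210| = 0.040234, i.e. 0.0402 to 4 decimal places.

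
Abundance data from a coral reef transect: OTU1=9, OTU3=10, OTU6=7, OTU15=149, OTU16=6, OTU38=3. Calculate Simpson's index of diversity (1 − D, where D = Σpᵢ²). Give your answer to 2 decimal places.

Total N = 9+10+7+149+6+3 = 184, so the proportions are 0.0489, 0.0543, 0.038, 0.8098, 0.0326, 0.0163 (working shown to 4 dp, full precision carried).
D = 0.0489² + 0.0543² + 0.038² + 0.8098² + 0.0326² + 0.0163² = 0.0024 + 0.0030 + 0.0014 + 0.6557 + 0.0011 + 0.0003 = 0.6639.
So 1 − D = 0.3361, i.e. 0.34 to 2 decimal places.

0.34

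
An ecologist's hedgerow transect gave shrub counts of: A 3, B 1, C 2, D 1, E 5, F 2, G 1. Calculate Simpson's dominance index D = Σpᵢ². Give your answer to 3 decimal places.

Total N = 3+1+2+1+5+2+1 = 15, so the proportions are 0.2, 0.06667, 0.13333, 0.06667, 0.33333, 0.13333, 0.06667 (working shown to 5 dp, full precision carried).
D = 0.2² + 0.06667² + 0.13333² + 0.06667² + 0.33333² + 0.13333² + 0.06667² = 0.04000 + 0.00444 + 0.01778 + 0.00444 + 0.11111 + 0.01778 + 0.00444 = 0.20000.
To 3 decimal places, D = 0.200.

0.200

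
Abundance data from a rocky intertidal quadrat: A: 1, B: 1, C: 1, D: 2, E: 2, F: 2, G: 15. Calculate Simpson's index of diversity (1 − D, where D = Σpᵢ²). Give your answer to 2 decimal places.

Total N = 1+1+1+2+2+2+15 = 24, so the proportions are 0.0417, 0.0417, 0.0417, 0.0833, 0.0833, 0.0833, 0.625 (working shown to 4 dp, full precision carried).
D = 0.0417² + 0.0417² + 0.0417² + 0.0833² + 0.0833² + 0.0833² + 0.625² = 0.0017 + 0.0017 + 0.0017 + 0.0069 + 0.0069 + 0.0069 + 0.3906 = 0.4167.
So 1 − D = 0.5833, i.e. 0.58 to 2 decimal places.

0.58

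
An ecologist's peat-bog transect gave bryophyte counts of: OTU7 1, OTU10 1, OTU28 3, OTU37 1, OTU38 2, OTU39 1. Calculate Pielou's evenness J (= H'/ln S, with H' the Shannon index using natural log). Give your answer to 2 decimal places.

0.94

Total N = 1+1+3+1+2+1 = 9, so the proportions are 0.1111, 0.1111, 0.3333, 0.1111, 0.2222, 0.1111 (working shown to 4 dp, full precision carried).
H' = −Σ pᵢ ln pᵢ = −((-0.2441) + (-0.2441) + (-0.3662) + (-0.2441) + (-0.3342) + (-0.2441)) = 1.6770.
With S = 6 species, ln S = 1.7918, so J = 1.6770/1.7918 = 0.9359, i.e. 0.94 to 2 decimal places.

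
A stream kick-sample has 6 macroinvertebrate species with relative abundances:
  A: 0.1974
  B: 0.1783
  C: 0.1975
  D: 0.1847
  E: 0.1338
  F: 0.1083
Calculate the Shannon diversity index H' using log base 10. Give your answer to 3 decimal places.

0.769

Each pᵢ log₁₀ pᵢ term (working shown to 5 dp, full precision carried): 0.1974×(-0.70465)=-0.13910, 0.1783×(-0.74885)=-0.13352, 0.1975×(-0.70443)=-0.13913, 0.1847×(-0.73353)=-0.13548, 0.1338×(-0.87354)=-0.11688, 0.1083×(-0.96537)=-0.10455.
Sum = -0.76866, so H' = 0.769.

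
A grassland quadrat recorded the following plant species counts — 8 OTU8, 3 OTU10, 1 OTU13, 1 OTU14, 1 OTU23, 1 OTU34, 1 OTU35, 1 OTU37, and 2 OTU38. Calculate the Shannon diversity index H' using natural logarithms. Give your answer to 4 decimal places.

1.8225

Total N = 8+3+1+1+1+1+1+1+2 = 19, so the proportions are 0.421053, 0.157895, 0.052632, 0.052632, 0.052632, 0.052632, 0.052632, 0.052632, 0.105263 (working shown to 6 dp, full precision carried).
Each pᵢ ln pᵢ term: 0.421053×(-0.864997)=-0.364209, 0.157895×(-1.845827)=-0.291446, 0.052632×(-2.944439)=-0.154970, 0.052632×(-2.944439)=-0.154970, 0.052632×(-2.944439)=-0.154970, 0.052632×(-2.944439)=-0.154970, 0.052632×(-2.944439)=-0.154970, 0.052632×(-2.944439)=-0.154970, 0.105263×(-2.251292)=-0.236978.
Sum = -1.822457, so H' = 1.8225.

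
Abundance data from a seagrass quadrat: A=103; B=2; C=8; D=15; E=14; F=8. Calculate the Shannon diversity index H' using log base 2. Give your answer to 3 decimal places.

1.558

Total N = 103+2+8+15+14+8 = 150, so the proportions are 0.68667, 0.01333, 0.05333, 0.1, 0.09333, 0.05333 (working shown to 5 dp, full precision carried).
Each pᵢ log₂ pᵢ term: 0.68667×(-0.54232)=-0.37239, 0.01333×(-6.22882)=-0.08305, 0.05333×(-4.22882)=-0.22554, 0.1×(-3.32193)=-0.33219, 0.09333×(-3.42146)=-0.31934, 0.05333×(-4.22882)=-0.22554.
Sum = -1.55805, so H' = 1.558.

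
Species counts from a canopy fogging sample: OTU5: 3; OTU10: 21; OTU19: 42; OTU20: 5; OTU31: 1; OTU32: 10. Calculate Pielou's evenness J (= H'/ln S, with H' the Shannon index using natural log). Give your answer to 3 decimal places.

0.722

Total N = 3+21+42+5+1+10 = 82, so the proportions are 0.03659, 0.2561, 0.5122, 0.06098, 0.0122, 0.12195 (working shown to 5 dp, full precision carried).
H' = −Σ pᵢ ln pᵢ = −((-0.12103) + (-0.34886) + (-0.34268) + (-0.17057) + (-0.05374) + (-0.25660)) = 1.29348.
With S = 6 species, ln S = 1.79176, so J = 1.29348/1.79176 = 0.72190, i.e. 0.722 to 3 decimal places.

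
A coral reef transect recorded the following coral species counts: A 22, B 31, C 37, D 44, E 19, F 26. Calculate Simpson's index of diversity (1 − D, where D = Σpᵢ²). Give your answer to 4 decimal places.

0.8194

Total N = 22+31+37+44+19+26 = 179, so the proportions are 0.122905, 0.173184, 0.206704, 0.24581, 0.106145, 0.145251 (working shown to 6 dp, full precision carried).
D = 0.122905² + 0.173184² + 0.206704² + 0.24581² + 0.106145² + 0.145251² = 0.015106 + 0.029993 + 0.042727 + 0.060423 + 0.011267 + 0.021098 = 0.180612.
So 1 − D = 0.819388, i.e. 0.8194 to 4 decimal places.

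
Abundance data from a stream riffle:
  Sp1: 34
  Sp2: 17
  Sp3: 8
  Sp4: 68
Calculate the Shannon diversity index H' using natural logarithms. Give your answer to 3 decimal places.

Total N = 34+17+8+68 = 127, so the proportions are 0.26772, 0.13386, 0.06299, 0.53543 (working shown to 5 dp, full precision carried).
Each pᵢ ln pᵢ term: 0.26772×(-1.31783)=-0.35280, 0.13386×(-2.01097)=-0.26919, 0.06299×(-2.76475)=-0.17416, 0.53543×(-0.62468)=-0.33447.
Sum = -1.13062, so H' = 1.131.

1.131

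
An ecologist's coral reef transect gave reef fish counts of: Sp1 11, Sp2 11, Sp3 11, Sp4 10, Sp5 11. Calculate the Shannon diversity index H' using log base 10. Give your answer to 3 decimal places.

0.699

Total N = 11+11+11+10+11 = 54, so the proportions are 0.2037, 0.2037, 0.2037, 0.18519, 0.2037 (working shown to 5 dp, full precision carried).
Each pᵢ log₁₀ pᵢ term: 0.2037×(-0.69100)=-0.14076, 0.2037×(-0.69100)=-0.14076, 0.2037×(-0.69100)=-0.14076, 0.18519×(-0.73239)=-0.13563, 0.2037×(-0.69100)=-0.14076.
Sum = -0.69867, so H' = 0.699.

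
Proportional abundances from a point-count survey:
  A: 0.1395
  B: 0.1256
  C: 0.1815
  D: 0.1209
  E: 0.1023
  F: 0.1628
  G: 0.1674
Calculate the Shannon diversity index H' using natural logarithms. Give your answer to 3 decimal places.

Each pᵢ ln pᵢ term (working shown to 5 dp, full precision carried): 0.1395×(-1.96969)=-0.27477, 0.1256×(-2.07465)=-0.26058, 0.1815×(-1.70650)=-0.30973, 0.1209×(-2.11279)=-0.25544, 0.1023×(-2.27985)=-0.23323, 0.1628×(-1.81523)=-0.29552, 0.1674×(-1.78737)=-0.29921.
Sum = -1.92847, so H' = 1.928.

1.928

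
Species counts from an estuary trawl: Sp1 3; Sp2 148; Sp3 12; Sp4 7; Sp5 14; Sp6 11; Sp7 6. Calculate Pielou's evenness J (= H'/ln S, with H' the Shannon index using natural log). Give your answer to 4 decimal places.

0.5256

Total N = 3+148+12+7+14+11+6 = 201, so the proportions are 0.014925, 0.736318, 0.059701, 0.034826, 0.069652, 0.054726, 0.029851 (working shown to 6 dp, full precision carried).
H' = −Σ pᵢ ln pᵢ = −((-0.062757) + (-0.225382) + (-0.168263) + (-0.116924) + (-0.185569) + (-0.159003) + (-0.104822)) = 1.022719.
With S = 7 species, ln S = 1.945910, so J = 1.022719/1.945910 = 0.525574, i.e. 0.5256 to 4 decimal places.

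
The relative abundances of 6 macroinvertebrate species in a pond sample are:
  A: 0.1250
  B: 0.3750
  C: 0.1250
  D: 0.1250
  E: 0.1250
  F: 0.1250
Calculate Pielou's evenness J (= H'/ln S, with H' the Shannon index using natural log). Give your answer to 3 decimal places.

H' = −Σ pᵢ ln pᵢ = −((-0.25993) + (-0.36781) + (-0.25993) + (-0.25993) + (-0.25993) + (-0.25993)) = 1.66746 (working shown to 5 dp, full precision carried).
With S = 6 species, ln S = 1.79176, so J = 1.66746/1.79176 = 0.93063, i.e. 0.931 to 3 decimal places.

0.931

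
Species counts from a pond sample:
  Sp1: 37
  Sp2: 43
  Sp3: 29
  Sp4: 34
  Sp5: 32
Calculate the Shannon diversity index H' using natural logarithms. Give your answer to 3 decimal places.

Total N = 37+43+29+34+32 = 175, so the proportions are 0.21143, 0.24571, 0.16571, 0.19429, 0.18286 (working shown to 5 dp, full precision carried).
Each pᵢ ln pᵢ term: 0.21143×(-1.55387)=-0.32853, 0.24571×(-1.40359)=-0.34488, 0.16571×(-1.79749)=-0.29787, 0.19429×(-1.63843)=-0.31832, 0.18286×(-1.69905)=-0.31068.
Sum = -1.60029, so H' = 1.600.

1.600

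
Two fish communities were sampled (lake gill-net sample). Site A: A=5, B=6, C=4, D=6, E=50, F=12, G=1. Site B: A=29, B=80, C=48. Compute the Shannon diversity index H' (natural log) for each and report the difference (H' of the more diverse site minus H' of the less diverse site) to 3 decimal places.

Site A: N=84, proportions 0.05952, 0.07143, 0.04762, 0.07143, 0.59524, 0.14286, 0.0119, giving H' = 1.32947 (working shown to 5 dp, full precision carried).
Site B: N=157, proportions 0.18471, 0.50955, 0.30573, giving H' = 1.01783.
Difference = |1.32947 − 1.01783| = 0.31164, i.e. 0.312 to 3 decimal places.

0.312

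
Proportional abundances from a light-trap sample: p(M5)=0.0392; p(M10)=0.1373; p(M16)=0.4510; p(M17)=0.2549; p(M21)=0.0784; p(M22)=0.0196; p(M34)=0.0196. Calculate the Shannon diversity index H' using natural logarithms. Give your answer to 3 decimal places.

1.461

Each pᵢ ln pᵢ term (working shown to 5 dp, full precision carried): 0.0392×(-3.23908)=-0.12697, 0.1373×(-1.98559)=-0.27262, 0.451×(-0.79629)=-0.35913, 0.2549×(-1.36688)=-0.34842, 0.0784×(-2.54593)=-0.19960, 0.0196×(-3.93223)=-0.07707, 0.0196×(-3.93223)=-0.07707.
Sum = -1.46088, so H' = 1.461.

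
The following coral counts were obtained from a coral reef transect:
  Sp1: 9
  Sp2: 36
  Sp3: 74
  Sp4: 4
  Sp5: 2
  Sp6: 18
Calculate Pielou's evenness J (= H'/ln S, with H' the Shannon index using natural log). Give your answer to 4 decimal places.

0.7160

Total N = 9+36+74+4+2+18 = 143, so the proportions are 0.062937, 0.251748, 0.517483, 0.027972, 0.013986, 0.125874 (working shown to 6 dp, full precision carried).
H' = −Σ pᵢ ln pᵢ = −((-0.174060) + (-0.347243) + (-0.340907) + (-0.100043) + (-0.059716) + (-0.260871)) = 1.282840.
With S = 6 species, ln S = 1.791759, so J = 1.282840/1.791759 = 0.715967, i.e. 0.7160 to 4 decimal places.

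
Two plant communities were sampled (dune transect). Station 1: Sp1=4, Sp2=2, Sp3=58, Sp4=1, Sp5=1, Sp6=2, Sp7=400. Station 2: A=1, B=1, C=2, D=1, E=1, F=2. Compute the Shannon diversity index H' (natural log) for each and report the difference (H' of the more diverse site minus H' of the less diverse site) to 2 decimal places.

1.23

Station 1: N=468, proportions 0.0085, 0.0043, 0.1239, 0.0021, 0.0021, 0.0043, 0.8547, giving H' = 0.5066 (working shown to 4 dp, full precision carried).
Station 2: N=8, proportions 0.125, 0.125, 0.25, 0.125, 0.125, 0.25, giving H' = 1.7329.
Difference = |0.5066 − 1.7329| = 1.2263, i.e. 1.23 to 2 decimal places.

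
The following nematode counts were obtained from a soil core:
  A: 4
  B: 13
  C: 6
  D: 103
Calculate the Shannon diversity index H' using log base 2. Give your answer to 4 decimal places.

0.9430

Total N = 4+13+6+103 = 126, so the proportions are 0.031746, 0.103175, 0.047619, 0.81746 (working shown to 6 dp, full precision carried).
Each pᵢ log₂ pᵢ term: 0.031746×(-4.977280)=-0.158009, 0.103175×(-3.276840)=-0.338087, 0.047619×(-4.392317)=-0.209158, 0.81746×(-0.290779)=-0.237701.
Sum = -0.942954, so H' = 0.9430.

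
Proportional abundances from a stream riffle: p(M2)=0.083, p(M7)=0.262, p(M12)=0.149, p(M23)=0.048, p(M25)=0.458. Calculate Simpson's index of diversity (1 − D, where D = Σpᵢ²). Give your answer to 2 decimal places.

D = 0.083² + 0.262² + 0.149² + 0.048² + 0.458² = 0.0069 + 0.0686 + 0.0222 + 0.0023 + 0.2098 = 0.3098 (working shown to 4 dp, full precision carried).
So 1 − D = 0.6902, i.e. 0.69 to 2 decimal places.

0.69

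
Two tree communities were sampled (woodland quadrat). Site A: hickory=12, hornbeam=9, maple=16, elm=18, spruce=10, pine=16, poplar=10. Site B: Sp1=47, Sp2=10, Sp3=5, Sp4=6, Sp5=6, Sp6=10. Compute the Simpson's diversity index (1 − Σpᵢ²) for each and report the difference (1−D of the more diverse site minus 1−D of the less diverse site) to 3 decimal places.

Site A: N=91, proportions 0.13187, 0.0989, 0.17582, 0.1978, 0.10989, 0.17582, 0.10989, giving 1−D = 0.84772 (working shown to 5 dp, full precision carried).
Site B: N=84, proportions 0.55952, 0.11905, 0.05952, 0.07143, 0.07143, 0.11905, giving 1−D = 0.64484.
Difference = |0.84772 − 0.64484| = 0.20288, i.e. 0.203 to 3 decimal places.

0.203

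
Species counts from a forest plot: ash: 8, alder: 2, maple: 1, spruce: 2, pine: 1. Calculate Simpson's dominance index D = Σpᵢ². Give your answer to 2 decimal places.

Total N = 8+2+1+2+1 = 14, so the proportions are 0.5714, 0.1429, 0.0714, 0.1429, 0.0714 (working shown to 4 dp, full precision carried).
D = 0.5714² + 0.1429² + 0.0714² + 0.1429² + 0.0714² = 0.3265 + 0.0204 + 0.0051 + 0.0204 + 0.0051 = 0.3776.
To 2 decimal places, D = 0.38.

0.38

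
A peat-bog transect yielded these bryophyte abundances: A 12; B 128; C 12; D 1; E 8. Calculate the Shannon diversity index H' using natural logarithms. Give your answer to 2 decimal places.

Total N = 12+128+12+1+8 = 161, so the proportions are 0.0745, 0.795, 0.0745, 0.0062, 0.0497 (working shown to 4 dp, full precision carried).
Each pᵢ ln pᵢ term: 0.0745×(-2.5965)=-0.1935, 0.795×(-0.2294)=-0.1824, 0.0745×(-2.5965)=-0.1935, 0.0062×(-5.0814)=-0.0316, 0.0497×(-3.0020)=-0.1492.
Sum = -0.7501, so H' = 0.75.

0.75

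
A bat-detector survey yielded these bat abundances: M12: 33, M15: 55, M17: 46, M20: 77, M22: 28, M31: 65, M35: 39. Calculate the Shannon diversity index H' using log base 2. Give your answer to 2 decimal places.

2.73

Total N = 33+55+46+77+28+65+39 = 343, so the proportions are 0.0962, 0.1603, 0.1341, 0.2245, 0.0816, 0.1895, 0.1137 (working shown to 4 dp, full precision carried).
Each pᵢ log₂ pᵢ term: 0.0962×(-3.3777)=-0.3250, 0.1603×(-2.6407)=-0.4234, 0.1341×(-2.8985)=-0.3887, 0.2245×(-2.1553)=-0.4838, 0.0816×(-3.6147)=-0.2951, 0.1895×(-2.3997)=-0.4548, 0.1137×(-3.1367)=-0.3566.
Sum = -2.7274, so H' = 2.73.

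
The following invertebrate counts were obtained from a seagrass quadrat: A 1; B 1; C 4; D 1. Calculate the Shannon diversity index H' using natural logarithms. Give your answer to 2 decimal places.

1.15

Total N = 1+1+4+1 = 7, so the proportions are 0.1429, 0.1429, 0.5714, 0.1429 (working shown to 4 dp, full precision carried).
Each pᵢ ln pᵢ term: 0.1429×(-1.9459)=-0.2780, 0.1429×(-1.9459)=-0.2780, 0.5714×(-0.5596)=-0.3198, 0.1429×(-1.9459)=-0.2780.
Sum = -1.1537, so H' = 1.15.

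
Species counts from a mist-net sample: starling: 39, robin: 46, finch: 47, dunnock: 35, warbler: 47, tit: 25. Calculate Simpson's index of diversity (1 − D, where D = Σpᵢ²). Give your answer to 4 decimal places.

Total N = 39+46+47+35+47+25 = 239, so the proportions are 0.16318, 0.192469, 0.196653, 0.146444, 0.196653, 0.104603 (working shown to 6 dp, full precision carried).
D = 0.16318² + 0.192469² + 0.196653² + 0.146444² + 0.196653² + 0.104603² = 0.026628 + 0.037044 + 0.038672 + 0.021446 + 0.038672 + 0.010942 = 0.173404.
So 1 − D = 0.826596, i.e. 0.8266 to 4 decimal places.

0.8266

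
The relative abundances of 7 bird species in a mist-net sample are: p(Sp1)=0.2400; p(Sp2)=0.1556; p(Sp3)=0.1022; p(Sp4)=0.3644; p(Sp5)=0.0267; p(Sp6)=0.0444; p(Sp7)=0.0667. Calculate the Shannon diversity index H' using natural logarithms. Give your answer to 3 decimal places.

Each pᵢ ln pᵢ term (working shown to 5 dp, full precision carried): 0.24×(-1.42712)=-0.34251, 0.1556×(-1.86047)=-0.28949, 0.1022×(-2.28082)=-0.23310, 0.3644×(-1.00950)=-0.36786, 0.0267×(-3.62309)=-0.09674, 0.0444×(-3.11452)=-0.13828, 0.0667×(-2.70755)=-0.18059.
Sum = -1.64857, so H' = 1.649.

1.649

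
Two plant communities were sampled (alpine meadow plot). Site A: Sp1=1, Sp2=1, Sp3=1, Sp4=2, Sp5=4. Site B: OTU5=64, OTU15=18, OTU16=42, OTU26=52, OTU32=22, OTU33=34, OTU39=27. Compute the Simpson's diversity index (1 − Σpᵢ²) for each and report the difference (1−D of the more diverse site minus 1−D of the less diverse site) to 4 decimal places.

Site A: N=9, proportions 0.111111, 0.111111, 0.111111, 0.222222, 0.444444, giving 1−D = 0.716049 (working shown to 6 dp, full precision carried).
Site B: N=259, proportions 0.247104, 0.069498, 0.162162, 0.200772, 0.084942, 0.131274, 0.104247, giving 1−D = 0.832188.
Difference = |0.716049 − 0.832188| = 0.116139, i.e. 0.1161 to 4 decimal places.

0.1161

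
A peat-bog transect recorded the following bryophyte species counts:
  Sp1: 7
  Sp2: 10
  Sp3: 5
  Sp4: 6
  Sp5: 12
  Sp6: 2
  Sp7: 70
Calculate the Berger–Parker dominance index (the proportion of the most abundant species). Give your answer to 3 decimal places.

Total N = 7+10+5+6+12+2+70 = 112, so the proportions are 0.0625, 0.08929, 0.04464, 0.05357, 0.10714, 0.01786, 0.625 (working shown to 5 dp, full precision carried).
The largest proportion is 0.625, i.e. d = 0.625 to 3 decimal places.

0.625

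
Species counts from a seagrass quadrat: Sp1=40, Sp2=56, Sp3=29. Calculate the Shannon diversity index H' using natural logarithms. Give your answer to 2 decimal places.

1.06

Total N = 40+56+29 = 125, so the proportions are 0.32, 0.448, 0.232 (working shown to 4 dp, full precision carried).
Each pᵢ ln pᵢ term: 0.32×(-1.1394)=-0.3646, 0.448×(-0.8030)=-0.3597, 0.232×(-1.4610)=-0.3390.
Sum = -1.0633, so H' = 1.06.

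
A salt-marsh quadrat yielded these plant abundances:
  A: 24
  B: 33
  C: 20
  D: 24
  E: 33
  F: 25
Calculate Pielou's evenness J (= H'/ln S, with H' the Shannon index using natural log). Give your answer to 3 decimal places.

Total N = 24+33+20+24+33+25 = 159, so the proportions are 0.15094, 0.20755, 0.12579, 0.15094, 0.20755, 0.15723 (working shown to 5 dp, full precision carried).
H' = −Σ pᵢ ln pᵢ = −((-0.28541) + (-0.32635) + (-0.26078) + (-0.28541) + (-0.32635) + (-0.29088)) = 1.77518.
With S = 6 species, ln S = 1.79176, so J = 1.77518/1.79176 = 0.99075, i.e. 0.991 to 3 decimal places.

0.991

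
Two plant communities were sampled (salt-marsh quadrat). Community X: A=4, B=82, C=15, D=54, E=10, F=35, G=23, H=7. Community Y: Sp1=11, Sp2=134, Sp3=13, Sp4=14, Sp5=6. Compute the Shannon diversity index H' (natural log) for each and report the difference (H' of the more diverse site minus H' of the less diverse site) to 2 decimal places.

Community X: N=230, proportions 0.0174, 0.3565, 0.0652, 0.2348, 0.0435, 0.1522, 0.1, 0.0304, giving H' = 1.7158 (working shown to 4 dp, full precision carried).
Community Y: N=178, proportions 0.0618, 0.7528, 0.073, 0.0787, 0.0337, giving H' = 0.8912.
Difference = |1.7158 − 0.8912| = 0.8246, i.e. 0.82 to 2 decimal places.

0.82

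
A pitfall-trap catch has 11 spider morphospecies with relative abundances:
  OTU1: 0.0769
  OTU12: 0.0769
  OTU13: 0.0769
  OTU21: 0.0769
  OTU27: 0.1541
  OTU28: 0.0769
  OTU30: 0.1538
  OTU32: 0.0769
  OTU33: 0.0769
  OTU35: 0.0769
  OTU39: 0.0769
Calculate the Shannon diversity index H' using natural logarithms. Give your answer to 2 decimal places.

Each pᵢ ln pᵢ term (working shown to 4 dp, full precision carried): 0.0769×(-2.5652)=-0.1973, 0.0769×(-2.5652)=-0.1973, 0.0769×(-2.5652)=-0.1973, 0.0769×(-2.5652)=-0.1973, 0.1541×(-1.8702)=-0.2882, 0.0769×(-2.5652)=-0.1973, 0.1538×(-1.8721)=-0.2879, 0.0769×(-2.5652)=-0.1973, 0.0769×(-2.5652)=-0.1973, 0.0769×(-2.5652)=-0.1973, 0.0769×(-2.5652)=-0.1973.
Sum = -2.3515, so H' = 2.35.

2.35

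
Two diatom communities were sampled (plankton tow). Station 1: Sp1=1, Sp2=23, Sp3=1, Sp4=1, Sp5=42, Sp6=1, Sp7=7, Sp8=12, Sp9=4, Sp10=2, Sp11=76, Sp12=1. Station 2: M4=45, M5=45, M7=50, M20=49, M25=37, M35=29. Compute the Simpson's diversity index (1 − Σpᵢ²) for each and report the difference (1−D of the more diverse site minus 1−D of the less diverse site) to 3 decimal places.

Station 1: N=171, proportions 0.00585, 0.1345, 0.00585, 0.00585, 0.24561, 0.00585, 0.04094, 0.07018, 0.02339, 0.0117, 0.44444, 0.00585, giving 1−D = 0.71660 (working shown to 5 dp, full precision carried).
Station 2: N=255, proportions 0.17647, 0.17647, 0.19608, 0.19216, 0.1451, 0.11373, giving 1−D = 0.82836.
Difference = |0.71660 − 0.82836| = 0.11176, i.e. 0.112 to 3 decimal places.

0.112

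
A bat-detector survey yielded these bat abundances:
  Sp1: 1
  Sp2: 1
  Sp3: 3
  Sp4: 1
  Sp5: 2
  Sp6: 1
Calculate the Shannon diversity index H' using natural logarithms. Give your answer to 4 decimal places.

Total N = 1+1+3+1+2+1 = 9, so the proportions are 0.111111, 0.111111, 0.333333, 0.111111, 0.222222, 0.111111 (working shown to 6 dp, full precision carried).
Each pᵢ ln pᵢ term: 0.111111×(-2.197225)=-0.244136, 0.111111×(-2.197225)=-0.244136, 0.333333×(-1.098612)=-0.366204, 0.111111×(-2.197225)=-0.244136, 0.222222×(-1.504077)=-0.334239, 0.111111×(-2.197225)=-0.244136.
Sum = -1.676988, so H' = 1.6770.

1.6770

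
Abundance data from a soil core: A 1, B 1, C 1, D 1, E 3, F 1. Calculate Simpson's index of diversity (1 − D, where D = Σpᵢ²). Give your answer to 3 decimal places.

Total N = 1+1+1+1+3+1 = 8, so the proportions are 0.125, 0.125, 0.125, 0.125, 0.375, 0.125 (working shown to 5 dp, full precision carried).
D = 0.125² + 0.125² + 0.125² + 0.125² + 0.375² + 0.125² = 0.01562 + 0.01562 + 0.01562 + 0.01562 + 0.14062 + 0.01562 = 0.21875.
So 1 − D = 0.78125, i.e. 0.781 to 3 decimal places.

0.781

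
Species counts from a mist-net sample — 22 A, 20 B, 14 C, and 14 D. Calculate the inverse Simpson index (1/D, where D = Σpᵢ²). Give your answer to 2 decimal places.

3.84

Total N = 22+20+14+14 = 70, so the proportions are 0.314286, 0.285714, 0.2, 0.2 (working shown to 6 dp, full precision carried).
D = 0.314286² + 0.285714² + 0.2² + 0.2² = 0.098776 + 0.081633 + 0.040000 + 0.040000 = 0.260408.
So 1/D = 3.8401, i.e. 3.84 to 2 decimal places.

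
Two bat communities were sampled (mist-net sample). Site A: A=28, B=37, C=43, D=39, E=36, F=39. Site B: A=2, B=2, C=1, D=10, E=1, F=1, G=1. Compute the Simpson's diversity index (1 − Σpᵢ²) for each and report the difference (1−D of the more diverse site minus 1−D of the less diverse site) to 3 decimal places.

0.176

Site A: N=222, proportions 0.12613, 0.16667, 0.19369, 0.17568, 0.16216, 0.17568, giving 1−D = 0.83078 (working shown to 5 dp, full precision carried).
Site B: N=18, proportions 0.11111, 0.11111, 0.05556, 0.55556, 0.05556, 0.05556, 0.05556, giving 1−D = 0.65432.
Difference = |0.83078 − 0.65432| = 0.17646, i.e. 0.176 to 3 decimal places.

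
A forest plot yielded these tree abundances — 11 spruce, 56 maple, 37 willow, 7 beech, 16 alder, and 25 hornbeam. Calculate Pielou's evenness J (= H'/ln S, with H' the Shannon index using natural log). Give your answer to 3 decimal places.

Total N = 11+56+37+7+16+25 = 152, so the proportions are 0.07237, 0.36842, 0.24342, 0.04605, 0.10526, 0.16447 (working shown to 5 dp, full precision carried).
H' = −Σ pᵢ ln pᵢ = −((-0.19004) + (-0.36788) + (-0.34394) + (-0.14175) + (-0.23698) + (-0.29688)) = 1.57746.
With S = 6 species, ln S = 1.79176, so J = 1.57746/1.79176 = 0.88040, i.e. 0.880 to 3 decimal places.

0.880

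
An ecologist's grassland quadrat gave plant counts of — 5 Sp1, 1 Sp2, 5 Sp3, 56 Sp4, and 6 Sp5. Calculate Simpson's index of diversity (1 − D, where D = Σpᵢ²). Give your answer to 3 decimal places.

0.395

Total N = 5+1+5+56+6 = 73, so the proportions are 0.06849, 0.0137, 0.06849, 0.76712, 0.08219 (working shown to 5 dp, full precision carried).
D = 0.06849² + 0.0137² + 0.06849² + 0.76712² + 0.08219² = 0.00469 + 0.00019 + 0.00469 + 0.58848 + 0.00676 = 0.60480.
So 1 − D = 0.39520, i.e. 0.395 to 3 decimal places.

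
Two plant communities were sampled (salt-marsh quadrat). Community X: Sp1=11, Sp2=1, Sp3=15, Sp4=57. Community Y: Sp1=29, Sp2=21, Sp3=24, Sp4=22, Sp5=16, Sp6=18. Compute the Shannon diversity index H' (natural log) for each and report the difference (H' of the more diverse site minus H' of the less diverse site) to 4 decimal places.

Community X: N=84, proportions 0.130952, 0.011905, 0.178571, 0.678571, giving H' = 0.889727 (working shown to 6 dp, full precision carried).
Community Y: N=130, proportions 0.223077, 0.161538, 0.184615, 0.169231, 0.123077, 0.138462, giving H' = 1.773297.
Difference = |0.889727 − 1.773297| = 0.883570, i.e. 0.8836 to 4 decimal places.

0.8836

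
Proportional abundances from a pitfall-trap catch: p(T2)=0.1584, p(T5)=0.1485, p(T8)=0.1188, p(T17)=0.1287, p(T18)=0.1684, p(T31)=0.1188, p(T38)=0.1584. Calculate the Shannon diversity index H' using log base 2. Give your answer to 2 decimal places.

2.79

Each pᵢ log₂ pᵢ term (working shown to 4 dp, full precision carried): 0.1584×(-2.6584)=-0.4211, 0.1485×(-2.7515)=-0.4086, 0.1188×(-3.0734)=-0.3651, 0.1287×(-2.9579)=-0.3807, 0.1684×(-2.5700)=-0.4328, 0.1188×(-3.0734)=-0.3651, 0.1584×(-2.6584)=-0.4211.
Sum = -2.7945, so H' = 2.79.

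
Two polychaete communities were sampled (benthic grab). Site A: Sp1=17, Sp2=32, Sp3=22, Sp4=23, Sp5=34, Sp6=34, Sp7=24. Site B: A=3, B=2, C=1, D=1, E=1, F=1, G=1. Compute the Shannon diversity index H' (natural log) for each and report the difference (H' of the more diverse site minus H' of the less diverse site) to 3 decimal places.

0.084

Site A: N=186, proportions 0.0914, 0.17204, 0.11828, 0.12366, 0.1828, 0.1828, 0.12903, giving H' = 1.91793 (working shown to 5 dp, full precision carried).
Site B: N=10, proportions 0.3, 0.2, 0.1, 0.1, 0.1, 0.1, 0.1, giving H' = 1.83437.
Difference = |1.91793 − 1.83437| = 0.08356, i.e. 0.084 to 3 decimal places.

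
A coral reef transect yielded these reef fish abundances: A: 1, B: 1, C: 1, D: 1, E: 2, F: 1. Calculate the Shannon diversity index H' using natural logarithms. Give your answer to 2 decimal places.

Total N = 1+1+1+1+2+1 = 7, so the proportions are 0.1429, 0.1429, 0.1429, 0.1429, 0.2857, 0.1429 (working shown to 4 dp, full precision carried).
Each pᵢ ln pᵢ term: 0.1429×(-1.9459)=-0.2780, 0.1429×(-1.9459)=-0.2780, 0.1429×(-1.9459)=-0.2780, 0.1429×(-1.9459)=-0.2780, 0.2857×(-1.2528)=-0.3579, 0.1429×(-1.9459)=-0.2780.
Sum = -1.7479, so H' = 1.75.

1.75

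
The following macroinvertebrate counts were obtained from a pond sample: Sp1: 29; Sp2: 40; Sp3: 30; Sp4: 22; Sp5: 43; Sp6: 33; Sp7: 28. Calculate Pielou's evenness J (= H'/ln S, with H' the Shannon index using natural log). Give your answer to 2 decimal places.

Total N = 29+40+30+22+43+33+28 = 225, so the proportions are 0.1289, 0.1778, 0.1333, 0.0978, 0.1911, 0.1467, 0.1244 (working shown to 4 dp, full precision carried).
H' = −Σ pᵢ ln pᵢ = −((-0.2641) + (-0.3071) + (-0.2687) + (-0.2273) + (-0.3163) + (-0.2815) + (-0.2593)) = 1.9243.
With S = 7 species, ln S = 1.9459, so J = 1.9243/1.9459 = 0.9889, i.e. 0.99 to 2 decimal places.

0.99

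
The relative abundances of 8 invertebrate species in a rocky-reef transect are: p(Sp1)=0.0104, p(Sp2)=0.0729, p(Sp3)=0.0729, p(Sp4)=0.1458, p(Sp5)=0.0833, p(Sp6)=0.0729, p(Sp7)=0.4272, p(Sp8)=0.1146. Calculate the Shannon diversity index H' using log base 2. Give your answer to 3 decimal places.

2.481

Each pᵢ log₂ pᵢ term (working shown to 5 dp, full precision carried): 0.0104×(-6.58727)=-0.06851, 0.0729×(-3.77794)=-0.27541, 0.0729×(-3.77794)=-0.27541, 0.1458×(-2.77794)=-0.40502, 0.0833×(-3.58554)=-0.29868, 0.0729×(-3.77794)=-0.27541, 0.4272×(-1.22702)=-0.52418, 0.1146×(-3.12532)=-0.35816.
Sum = -2.48078, so H' = 2.481.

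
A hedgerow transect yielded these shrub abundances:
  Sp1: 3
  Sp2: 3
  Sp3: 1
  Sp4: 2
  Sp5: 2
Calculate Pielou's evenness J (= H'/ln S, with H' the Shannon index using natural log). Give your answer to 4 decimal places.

0.9610

Total N = 3+3+1+2+2 = 11, so the proportions are 0.272727, 0.272727, 0.090909, 0.181818, 0.181818 (working shown to 6 dp, full precision carried).
H' = −Σ pᵢ ln pᵢ = −((-0.354350) + (-0.354350) + (-0.217990) + (-0.309954) + (-0.309954)) = 1.546599.
With S = 5 species, ln S = 1.609438, so J = 1.546599/1.609438 = 0.960956, i.e. 0.9610 to 4 decimal places.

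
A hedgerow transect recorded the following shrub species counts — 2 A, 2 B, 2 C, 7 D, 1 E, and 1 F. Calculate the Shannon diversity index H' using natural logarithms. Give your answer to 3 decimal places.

Total N = 2+2+2+7+1+1 = 15, so the proportions are 0.13333, 0.13333, 0.13333, 0.46667, 0.06667, 0.06667 (working shown to 5 dp, full precision carried).
Each pᵢ ln pᵢ term: 0.13333×(-2.01490)=-0.26865, 0.13333×(-2.01490)=-0.26865, 0.13333×(-2.01490)=-0.26865, 0.46667×(-0.76214)=-0.35567, 0.06667×(-2.70805)=-0.18054, 0.06667×(-2.70805)=-0.18054.
Sum = -1.52270, so H' = 1.523.

1.523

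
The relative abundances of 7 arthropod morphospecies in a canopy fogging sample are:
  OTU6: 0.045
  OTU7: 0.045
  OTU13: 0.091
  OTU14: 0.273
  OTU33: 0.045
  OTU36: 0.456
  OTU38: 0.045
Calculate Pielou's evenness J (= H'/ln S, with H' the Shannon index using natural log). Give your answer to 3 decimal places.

H' = −Σ pᵢ ln pᵢ = −((-0.13955) + (-0.13955) + (-0.21812) + (-0.35443) + (-0.13955) + (-0.35808) + (-0.13955)) = 1.48883 (working shown to 5 dp, full precision carried).
With S = 7 species, ln S = 1.94591, so J = 1.48883/1.94591 = 0.76510, i.e. 0.765 to 3 decimal places.

0.765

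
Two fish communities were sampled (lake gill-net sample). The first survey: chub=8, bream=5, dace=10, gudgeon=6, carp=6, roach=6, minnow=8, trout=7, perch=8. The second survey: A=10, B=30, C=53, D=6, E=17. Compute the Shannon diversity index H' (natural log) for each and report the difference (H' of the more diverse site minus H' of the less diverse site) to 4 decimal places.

0.8232

The first survey: N=64, proportions 0.125, 0.078125, 0.15625, 0.09375, 0.09375, 0.09375, 0.125, 0.109375, 0.125, giving H' = 2.176810 (working shown to 6 dp, full precision carried).
The second survey: N=116, proportions 0.086207, 0.258621, 0.456897, 0.051724, 0.146552, giving H' = 1.353569.
Difference = |2.176810 − 1.353569| = 0.823241, i.e. 0.8232 to 4 decimal places.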